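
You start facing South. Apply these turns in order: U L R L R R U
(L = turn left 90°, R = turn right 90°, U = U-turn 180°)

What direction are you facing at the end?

Answer: Final heading: West

Derivation:
Start: South
  U (U-turn (180°)) -> North
  L (left (90° counter-clockwise)) -> West
  R (right (90° clockwise)) -> North
  L (left (90° counter-clockwise)) -> West
  R (right (90° clockwise)) -> North
  R (right (90° clockwise)) -> East
  U (U-turn (180°)) -> West
Final: West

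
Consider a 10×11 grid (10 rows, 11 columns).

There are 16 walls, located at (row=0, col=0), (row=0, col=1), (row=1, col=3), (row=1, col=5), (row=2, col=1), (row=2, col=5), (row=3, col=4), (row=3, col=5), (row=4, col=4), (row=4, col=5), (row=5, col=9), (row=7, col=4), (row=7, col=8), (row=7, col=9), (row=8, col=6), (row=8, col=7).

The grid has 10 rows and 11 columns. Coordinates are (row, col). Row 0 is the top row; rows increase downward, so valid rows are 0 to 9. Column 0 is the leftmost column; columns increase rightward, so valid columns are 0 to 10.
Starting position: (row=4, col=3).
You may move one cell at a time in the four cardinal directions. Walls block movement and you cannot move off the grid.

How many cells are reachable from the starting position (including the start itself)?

BFS flood-fill from (row=4, col=3):
  Distance 0: (row=4, col=3)
  Distance 1: (row=3, col=3), (row=4, col=2), (row=5, col=3)
  Distance 2: (row=2, col=3), (row=3, col=2), (row=4, col=1), (row=5, col=2), (row=5, col=4), (row=6, col=3)
  Distance 3: (row=2, col=2), (row=2, col=4), (row=3, col=1), (row=4, col=0), (row=5, col=1), (row=5, col=5), (row=6, col=2), (row=6, col=4), (row=7, col=3)
  Distance 4: (row=1, col=2), (row=1, col=4), (row=3, col=0), (row=5, col=0), (row=5, col=6), (row=6, col=1), (row=6, col=5), (row=7, col=2), (row=8, col=3)
  Distance 5: (row=0, col=2), (row=0, col=4), (row=1, col=1), (row=2, col=0), (row=4, col=6), (row=5, col=7), (row=6, col=0), (row=6, col=6), (row=7, col=1), (row=7, col=5), (row=8, col=2), (row=8, col=4), (row=9, col=3)
  Distance 6: (row=0, col=3), (row=0, col=5), (row=1, col=0), (row=3, col=6), (row=4, col=7), (row=5, col=8), (row=6, col=7), (row=7, col=0), (row=7, col=6), (row=8, col=1), (row=8, col=5), (row=9, col=2), (row=9, col=4)
  Distance 7: (row=0, col=6), (row=2, col=6), (row=3, col=7), (row=4, col=8), (row=6, col=8), (row=7, col=7), (row=8, col=0), (row=9, col=1), (row=9, col=5)
  Distance 8: (row=0, col=7), (row=1, col=6), (row=2, col=7), (row=3, col=8), (row=4, col=9), (row=6, col=9), (row=9, col=0), (row=9, col=6)
  Distance 9: (row=0, col=8), (row=1, col=7), (row=2, col=8), (row=3, col=9), (row=4, col=10), (row=6, col=10), (row=9, col=7)
  Distance 10: (row=0, col=9), (row=1, col=8), (row=2, col=9), (row=3, col=10), (row=5, col=10), (row=7, col=10), (row=9, col=8)
  Distance 11: (row=0, col=10), (row=1, col=9), (row=2, col=10), (row=8, col=8), (row=8, col=10), (row=9, col=9)
  Distance 12: (row=1, col=10), (row=8, col=9), (row=9, col=10)
Total reachable: 94 (grid has 94 open cells total)

Answer: Reachable cells: 94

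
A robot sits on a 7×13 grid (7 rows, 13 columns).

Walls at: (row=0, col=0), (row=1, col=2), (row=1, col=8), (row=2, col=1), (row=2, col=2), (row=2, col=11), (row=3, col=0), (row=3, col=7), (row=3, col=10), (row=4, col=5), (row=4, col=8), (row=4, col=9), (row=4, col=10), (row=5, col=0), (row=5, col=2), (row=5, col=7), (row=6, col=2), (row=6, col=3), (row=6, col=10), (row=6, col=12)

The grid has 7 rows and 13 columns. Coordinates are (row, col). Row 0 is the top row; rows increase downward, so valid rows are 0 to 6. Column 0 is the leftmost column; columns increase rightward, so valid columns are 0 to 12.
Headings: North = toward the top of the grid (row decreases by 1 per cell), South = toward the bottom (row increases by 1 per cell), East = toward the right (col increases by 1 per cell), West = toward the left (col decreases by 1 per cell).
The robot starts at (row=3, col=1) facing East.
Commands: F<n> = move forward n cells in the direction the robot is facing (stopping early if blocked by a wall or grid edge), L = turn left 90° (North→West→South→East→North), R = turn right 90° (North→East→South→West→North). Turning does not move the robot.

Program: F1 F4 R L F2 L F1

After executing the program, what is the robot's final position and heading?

Start: (row=3, col=1), facing East
  F1: move forward 1, now at (row=3, col=2)
  F4: move forward 4, now at (row=3, col=6)
  R: turn right, now facing South
  L: turn left, now facing East
  F2: move forward 0/2 (blocked), now at (row=3, col=6)
  L: turn left, now facing North
  F1: move forward 1, now at (row=2, col=6)
Final: (row=2, col=6), facing North

Answer: Final position: (row=2, col=6), facing North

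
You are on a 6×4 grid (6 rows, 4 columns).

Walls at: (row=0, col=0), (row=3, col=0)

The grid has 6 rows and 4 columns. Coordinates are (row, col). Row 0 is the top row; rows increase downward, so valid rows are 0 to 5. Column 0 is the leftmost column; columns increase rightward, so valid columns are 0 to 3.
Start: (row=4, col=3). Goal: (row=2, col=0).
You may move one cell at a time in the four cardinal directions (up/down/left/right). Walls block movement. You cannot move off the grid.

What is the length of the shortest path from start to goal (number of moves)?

BFS from (row=4, col=3) until reaching (row=2, col=0):
  Distance 0: (row=4, col=3)
  Distance 1: (row=3, col=3), (row=4, col=2), (row=5, col=3)
  Distance 2: (row=2, col=3), (row=3, col=2), (row=4, col=1), (row=5, col=2)
  Distance 3: (row=1, col=3), (row=2, col=2), (row=3, col=1), (row=4, col=0), (row=5, col=1)
  Distance 4: (row=0, col=3), (row=1, col=2), (row=2, col=1), (row=5, col=0)
  Distance 5: (row=0, col=2), (row=1, col=1), (row=2, col=0)  <- goal reached here
One shortest path (5 moves): (row=4, col=3) -> (row=4, col=2) -> (row=4, col=1) -> (row=3, col=1) -> (row=2, col=1) -> (row=2, col=0)

Answer: Shortest path length: 5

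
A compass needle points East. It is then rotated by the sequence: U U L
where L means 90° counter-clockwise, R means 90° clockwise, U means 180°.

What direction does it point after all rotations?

Start: East
  U (U-turn (180°)) -> West
  U (U-turn (180°)) -> East
  L (left (90° counter-clockwise)) -> North
Final: North

Answer: Final heading: North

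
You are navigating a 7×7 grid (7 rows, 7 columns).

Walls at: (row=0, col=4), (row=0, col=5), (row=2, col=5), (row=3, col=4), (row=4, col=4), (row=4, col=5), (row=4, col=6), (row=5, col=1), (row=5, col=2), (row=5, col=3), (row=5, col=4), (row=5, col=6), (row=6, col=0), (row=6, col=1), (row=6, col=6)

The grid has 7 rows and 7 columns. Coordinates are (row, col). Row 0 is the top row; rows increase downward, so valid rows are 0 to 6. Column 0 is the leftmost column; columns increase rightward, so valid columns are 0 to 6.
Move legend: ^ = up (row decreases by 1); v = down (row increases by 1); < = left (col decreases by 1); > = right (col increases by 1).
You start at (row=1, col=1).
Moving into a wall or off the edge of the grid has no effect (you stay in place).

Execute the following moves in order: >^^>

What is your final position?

Start: (row=1, col=1)
  > (right): (row=1, col=1) -> (row=1, col=2)
  ^ (up): (row=1, col=2) -> (row=0, col=2)
  ^ (up): blocked, stay at (row=0, col=2)
  > (right): (row=0, col=2) -> (row=0, col=3)
Final: (row=0, col=3)

Answer: Final position: (row=0, col=3)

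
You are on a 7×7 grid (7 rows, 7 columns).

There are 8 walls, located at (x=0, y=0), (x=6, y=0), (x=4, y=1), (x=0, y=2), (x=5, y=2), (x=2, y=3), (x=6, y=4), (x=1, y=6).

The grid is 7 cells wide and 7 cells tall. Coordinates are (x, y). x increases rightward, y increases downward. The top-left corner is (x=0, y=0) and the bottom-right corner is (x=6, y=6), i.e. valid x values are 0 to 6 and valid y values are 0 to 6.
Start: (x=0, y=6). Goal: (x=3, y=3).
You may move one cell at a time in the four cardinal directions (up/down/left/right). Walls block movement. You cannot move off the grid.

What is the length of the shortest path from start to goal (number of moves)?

Answer: Shortest path length: 6

Derivation:
BFS from (x=0, y=6) until reaching (x=3, y=3):
  Distance 0: (x=0, y=6)
  Distance 1: (x=0, y=5)
  Distance 2: (x=0, y=4), (x=1, y=5)
  Distance 3: (x=0, y=3), (x=1, y=4), (x=2, y=5)
  Distance 4: (x=1, y=3), (x=2, y=4), (x=3, y=5), (x=2, y=6)
  Distance 5: (x=1, y=2), (x=3, y=4), (x=4, y=5), (x=3, y=6)
  Distance 6: (x=1, y=1), (x=2, y=2), (x=3, y=3), (x=4, y=4), (x=5, y=5), (x=4, y=6)  <- goal reached here
One shortest path (6 moves): (x=0, y=6) -> (x=0, y=5) -> (x=1, y=5) -> (x=2, y=5) -> (x=3, y=5) -> (x=3, y=4) -> (x=3, y=3)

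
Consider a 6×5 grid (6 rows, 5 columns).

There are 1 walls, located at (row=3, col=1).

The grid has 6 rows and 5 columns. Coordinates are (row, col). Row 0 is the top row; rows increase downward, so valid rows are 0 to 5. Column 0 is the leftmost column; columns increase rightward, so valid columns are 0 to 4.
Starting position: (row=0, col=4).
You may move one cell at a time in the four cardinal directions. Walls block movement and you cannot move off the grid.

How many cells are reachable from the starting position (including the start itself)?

BFS flood-fill from (row=0, col=4):
  Distance 0: (row=0, col=4)
  Distance 1: (row=0, col=3), (row=1, col=4)
  Distance 2: (row=0, col=2), (row=1, col=3), (row=2, col=4)
  Distance 3: (row=0, col=1), (row=1, col=2), (row=2, col=3), (row=3, col=4)
  Distance 4: (row=0, col=0), (row=1, col=1), (row=2, col=2), (row=3, col=3), (row=4, col=4)
  Distance 5: (row=1, col=0), (row=2, col=1), (row=3, col=2), (row=4, col=3), (row=5, col=4)
  Distance 6: (row=2, col=0), (row=4, col=2), (row=5, col=3)
  Distance 7: (row=3, col=0), (row=4, col=1), (row=5, col=2)
  Distance 8: (row=4, col=0), (row=5, col=1)
  Distance 9: (row=5, col=0)
Total reachable: 29 (grid has 29 open cells total)

Answer: Reachable cells: 29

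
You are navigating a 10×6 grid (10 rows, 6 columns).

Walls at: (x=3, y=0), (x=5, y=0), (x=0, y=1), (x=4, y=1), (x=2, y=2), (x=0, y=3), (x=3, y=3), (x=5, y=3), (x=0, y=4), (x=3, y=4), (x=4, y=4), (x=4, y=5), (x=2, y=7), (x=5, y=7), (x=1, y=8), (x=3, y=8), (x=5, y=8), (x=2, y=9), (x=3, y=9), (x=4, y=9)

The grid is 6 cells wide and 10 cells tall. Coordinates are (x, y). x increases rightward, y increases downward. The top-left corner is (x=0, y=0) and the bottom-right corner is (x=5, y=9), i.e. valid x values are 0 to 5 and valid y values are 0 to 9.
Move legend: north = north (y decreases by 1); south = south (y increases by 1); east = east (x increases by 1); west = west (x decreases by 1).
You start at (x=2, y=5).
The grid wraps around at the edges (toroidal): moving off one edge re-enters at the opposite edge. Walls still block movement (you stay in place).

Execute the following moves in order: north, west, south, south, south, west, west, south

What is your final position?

Answer: Final position: (x=0, y=8)

Derivation:
Start: (x=2, y=5)
  north (north): (x=2, y=5) -> (x=2, y=4)
  west (west): (x=2, y=4) -> (x=1, y=4)
  south (south): (x=1, y=4) -> (x=1, y=5)
  south (south): (x=1, y=5) -> (x=1, y=6)
  south (south): (x=1, y=6) -> (x=1, y=7)
  west (west): (x=1, y=7) -> (x=0, y=7)
  west (west): blocked, stay at (x=0, y=7)
  south (south): (x=0, y=7) -> (x=0, y=8)
Final: (x=0, y=8)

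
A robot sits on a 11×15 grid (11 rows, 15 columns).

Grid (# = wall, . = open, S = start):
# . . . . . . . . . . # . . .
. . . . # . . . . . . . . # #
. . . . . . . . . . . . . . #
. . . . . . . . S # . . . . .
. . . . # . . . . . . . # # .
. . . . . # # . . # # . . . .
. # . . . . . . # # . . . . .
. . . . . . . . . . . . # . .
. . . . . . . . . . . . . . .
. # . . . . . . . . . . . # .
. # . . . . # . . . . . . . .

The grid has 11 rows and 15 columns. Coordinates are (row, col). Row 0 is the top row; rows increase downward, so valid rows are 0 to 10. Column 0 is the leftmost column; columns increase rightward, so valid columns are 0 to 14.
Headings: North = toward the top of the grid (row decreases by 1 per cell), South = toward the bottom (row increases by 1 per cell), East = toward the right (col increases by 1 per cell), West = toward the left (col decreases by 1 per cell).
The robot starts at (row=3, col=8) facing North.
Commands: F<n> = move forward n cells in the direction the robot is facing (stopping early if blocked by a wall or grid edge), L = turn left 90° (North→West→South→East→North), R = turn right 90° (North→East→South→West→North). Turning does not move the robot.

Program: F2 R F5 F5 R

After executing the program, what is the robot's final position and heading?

Start: (row=3, col=8), facing North
  F2: move forward 2, now at (row=1, col=8)
  R: turn right, now facing East
  F5: move forward 4/5 (blocked), now at (row=1, col=12)
  F5: move forward 0/5 (blocked), now at (row=1, col=12)
  R: turn right, now facing South
Final: (row=1, col=12), facing South

Answer: Final position: (row=1, col=12), facing South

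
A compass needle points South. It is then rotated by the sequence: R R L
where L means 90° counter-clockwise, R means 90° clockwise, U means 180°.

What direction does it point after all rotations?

Answer: Final heading: West

Derivation:
Start: South
  R (right (90° clockwise)) -> West
  R (right (90° clockwise)) -> North
  L (left (90° counter-clockwise)) -> West
Final: West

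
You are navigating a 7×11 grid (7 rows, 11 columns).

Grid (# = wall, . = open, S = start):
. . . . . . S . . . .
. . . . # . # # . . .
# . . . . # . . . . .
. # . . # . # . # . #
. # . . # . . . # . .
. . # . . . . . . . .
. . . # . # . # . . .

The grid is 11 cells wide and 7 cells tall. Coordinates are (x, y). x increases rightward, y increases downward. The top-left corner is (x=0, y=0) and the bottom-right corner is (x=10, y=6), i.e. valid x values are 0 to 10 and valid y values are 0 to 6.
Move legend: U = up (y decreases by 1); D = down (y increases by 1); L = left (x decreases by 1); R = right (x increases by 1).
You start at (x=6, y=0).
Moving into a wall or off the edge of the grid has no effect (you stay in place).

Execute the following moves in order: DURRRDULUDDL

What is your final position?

Answer: Final position: (x=7, y=2)

Derivation:
Start: (x=6, y=0)
  D (down): blocked, stay at (x=6, y=0)
  U (up): blocked, stay at (x=6, y=0)
  R (right): (x=6, y=0) -> (x=7, y=0)
  R (right): (x=7, y=0) -> (x=8, y=0)
  R (right): (x=8, y=0) -> (x=9, y=0)
  D (down): (x=9, y=0) -> (x=9, y=1)
  U (up): (x=9, y=1) -> (x=9, y=0)
  L (left): (x=9, y=0) -> (x=8, y=0)
  U (up): blocked, stay at (x=8, y=0)
  D (down): (x=8, y=0) -> (x=8, y=1)
  D (down): (x=8, y=1) -> (x=8, y=2)
  L (left): (x=8, y=2) -> (x=7, y=2)
Final: (x=7, y=2)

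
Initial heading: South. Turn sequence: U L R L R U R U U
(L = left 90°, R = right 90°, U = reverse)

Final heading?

Answer: Final heading: West

Derivation:
Start: South
  U (U-turn (180°)) -> North
  L (left (90° counter-clockwise)) -> West
  R (right (90° clockwise)) -> North
  L (left (90° counter-clockwise)) -> West
  R (right (90° clockwise)) -> North
  U (U-turn (180°)) -> South
  R (right (90° clockwise)) -> West
  U (U-turn (180°)) -> East
  U (U-turn (180°)) -> West
Final: West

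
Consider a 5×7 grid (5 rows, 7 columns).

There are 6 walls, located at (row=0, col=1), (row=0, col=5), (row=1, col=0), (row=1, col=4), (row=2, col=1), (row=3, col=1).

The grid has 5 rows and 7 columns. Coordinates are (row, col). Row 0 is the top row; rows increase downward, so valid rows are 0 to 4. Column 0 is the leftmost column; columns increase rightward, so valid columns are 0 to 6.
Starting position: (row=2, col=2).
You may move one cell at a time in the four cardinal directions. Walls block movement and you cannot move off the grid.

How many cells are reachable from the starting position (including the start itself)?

BFS flood-fill from (row=2, col=2):
  Distance 0: (row=2, col=2)
  Distance 1: (row=1, col=2), (row=2, col=3), (row=3, col=2)
  Distance 2: (row=0, col=2), (row=1, col=1), (row=1, col=3), (row=2, col=4), (row=3, col=3), (row=4, col=2)
  Distance 3: (row=0, col=3), (row=2, col=5), (row=3, col=4), (row=4, col=1), (row=4, col=3)
  Distance 4: (row=0, col=4), (row=1, col=5), (row=2, col=6), (row=3, col=5), (row=4, col=0), (row=4, col=4)
  Distance 5: (row=1, col=6), (row=3, col=0), (row=3, col=6), (row=4, col=5)
  Distance 6: (row=0, col=6), (row=2, col=0), (row=4, col=6)
Total reachable: 28 (grid has 29 open cells total)

Answer: Reachable cells: 28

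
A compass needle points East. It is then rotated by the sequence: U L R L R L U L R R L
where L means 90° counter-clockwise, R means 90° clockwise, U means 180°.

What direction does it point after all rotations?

Start: East
  U (U-turn (180°)) -> West
  L (left (90° counter-clockwise)) -> South
  R (right (90° clockwise)) -> West
  L (left (90° counter-clockwise)) -> South
  R (right (90° clockwise)) -> West
  L (left (90° counter-clockwise)) -> South
  U (U-turn (180°)) -> North
  L (left (90° counter-clockwise)) -> West
  R (right (90° clockwise)) -> North
  R (right (90° clockwise)) -> East
  L (left (90° counter-clockwise)) -> North
Final: North

Answer: Final heading: North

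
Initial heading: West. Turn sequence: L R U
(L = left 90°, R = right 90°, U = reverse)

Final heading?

Answer: Final heading: East

Derivation:
Start: West
  L (left (90° counter-clockwise)) -> South
  R (right (90° clockwise)) -> West
  U (U-turn (180°)) -> East
Final: East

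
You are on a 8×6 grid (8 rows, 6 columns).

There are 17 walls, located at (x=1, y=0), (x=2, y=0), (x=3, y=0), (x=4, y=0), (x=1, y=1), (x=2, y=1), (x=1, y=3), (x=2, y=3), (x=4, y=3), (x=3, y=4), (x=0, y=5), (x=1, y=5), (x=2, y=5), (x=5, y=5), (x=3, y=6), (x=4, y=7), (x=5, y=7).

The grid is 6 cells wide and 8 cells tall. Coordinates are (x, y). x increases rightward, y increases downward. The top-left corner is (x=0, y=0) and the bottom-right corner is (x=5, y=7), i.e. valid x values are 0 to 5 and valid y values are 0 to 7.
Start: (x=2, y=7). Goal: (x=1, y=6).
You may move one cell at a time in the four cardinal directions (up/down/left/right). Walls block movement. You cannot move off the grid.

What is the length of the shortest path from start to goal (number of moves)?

BFS from (x=2, y=7) until reaching (x=1, y=6):
  Distance 0: (x=2, y=7)
  Distance 1: (x=2, y=6), (x=1, y=7), (x=3, y=7)
  Distance 2: (x=1, y=6), (x=0, y=7)  <- goal reached here
One shortest path (2 moves): (x=2, y=7) -> (x=1, y=7) -> (x=1, y=6)

Answer: Shortest path length: 2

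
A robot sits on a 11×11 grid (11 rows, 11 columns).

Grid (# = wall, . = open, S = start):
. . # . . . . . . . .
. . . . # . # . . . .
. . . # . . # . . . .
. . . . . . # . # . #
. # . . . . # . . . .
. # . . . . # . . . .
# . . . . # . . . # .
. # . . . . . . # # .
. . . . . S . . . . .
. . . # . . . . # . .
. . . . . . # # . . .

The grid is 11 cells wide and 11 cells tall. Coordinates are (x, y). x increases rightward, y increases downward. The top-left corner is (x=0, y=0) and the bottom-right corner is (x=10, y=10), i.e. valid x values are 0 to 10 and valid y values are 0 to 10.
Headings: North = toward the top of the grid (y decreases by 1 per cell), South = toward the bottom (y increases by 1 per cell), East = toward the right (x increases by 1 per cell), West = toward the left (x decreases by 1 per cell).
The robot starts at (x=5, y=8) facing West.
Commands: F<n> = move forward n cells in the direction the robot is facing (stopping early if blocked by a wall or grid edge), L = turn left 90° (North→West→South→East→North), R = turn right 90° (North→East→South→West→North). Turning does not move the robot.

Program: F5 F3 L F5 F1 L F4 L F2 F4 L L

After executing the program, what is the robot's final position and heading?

Answer: Final position: (x=4, y=4), facing South

Derivation:
Start: (x=5, y=8), facing West
  F5: move forward 5, now at (x=0, y=8)
  F3: move forward 0/3 (blocked), now at (x=0, y=8)
  L: turn left, now facing South
  F5: move forward 2/5 (blocked), now at (x=0, y=10)
  F1: move forward 0/1 (blocked), now at (x=0, y=10)
  L: turn left, now facing East
  F4: move forward 4, now at (x=4, y=10)
  L: turn left, now facing North
  F2: move forward 2, now at (x=4, y=8)
  F4: move forward 4, now at (x=4, y=4)
  L: turn left, now facing West
  L: turn left, now facing South
Final: (x=4, y=4), facing South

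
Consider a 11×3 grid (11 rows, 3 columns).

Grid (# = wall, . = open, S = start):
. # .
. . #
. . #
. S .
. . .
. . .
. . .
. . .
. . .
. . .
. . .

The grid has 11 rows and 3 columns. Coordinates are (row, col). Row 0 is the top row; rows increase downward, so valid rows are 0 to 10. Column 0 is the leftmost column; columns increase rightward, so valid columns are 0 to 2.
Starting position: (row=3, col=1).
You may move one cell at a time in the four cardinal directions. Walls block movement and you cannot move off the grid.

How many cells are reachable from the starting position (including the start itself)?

BFS flood-fill from (row=3, col=1):
  Distance 0: (row=3, col=1)
  Distance 1: (row=2, col=1), (row=3, col=0), (row=3, col=2), (row=4, col=1)
  Distance 2: (row=1, col=1), (row=2, col=0), (row=4, col=0), (row=4, col=2), (row=5, col=1)
  Distance 3: (row=1, col=0), (row=5, col=0), (row=5, col=2), (row=6, col=1)
  Distance 4: (row=0, col=0), (row=6, col=0), (row=6, col=2), (row=7, col=1)
  Distance 5: (row=7, col=0), (row=7, col=2), (row=8, col=1)
  Distance 6: (row=8, col=0), (row=8, col=2), (row=9, col=1)
  Distance 7: (row=9, col=0), (row=9, col=2), (row=10, col=1)
  Distance 8: (row=10, col=0), (row=10, col=2)
Total reachable: 29 (grid has 30 open cells total)

Answer: Reachable cells: 29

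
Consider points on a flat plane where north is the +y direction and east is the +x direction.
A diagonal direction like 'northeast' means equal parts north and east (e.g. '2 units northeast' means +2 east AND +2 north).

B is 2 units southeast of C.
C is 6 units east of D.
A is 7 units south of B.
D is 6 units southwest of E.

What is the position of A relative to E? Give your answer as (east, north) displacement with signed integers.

Answer: A is at (east=2, north=-15) relative to E.

Derivation:
Place E at the origin (east=0, north=0).
  D is 6 units southwest of E: delta (east=-6, north=-6); D at (east=-6, north=-6).
  C is 6 units east of D: delta (east=+6, north=+0); C at (east=0, north=-6).
  B is 2 units southeast of C: delta (east=+2, north=-2); B at (east=2, north=-8).
  A is 7 units south of B: delta (east=+0, north=-7); A at (east=2, north=-15).
Therefore A relative to E: (east=2, north=-15).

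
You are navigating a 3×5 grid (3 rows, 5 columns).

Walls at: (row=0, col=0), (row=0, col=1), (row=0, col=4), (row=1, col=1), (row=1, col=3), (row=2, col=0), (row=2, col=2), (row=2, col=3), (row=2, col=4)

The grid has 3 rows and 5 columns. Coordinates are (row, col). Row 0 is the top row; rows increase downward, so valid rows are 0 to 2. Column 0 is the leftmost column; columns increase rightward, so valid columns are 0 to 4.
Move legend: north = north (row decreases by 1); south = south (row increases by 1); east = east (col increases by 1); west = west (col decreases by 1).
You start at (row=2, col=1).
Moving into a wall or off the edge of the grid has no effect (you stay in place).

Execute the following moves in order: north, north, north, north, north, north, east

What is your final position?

Answer: Final position: (row=2, col=1)

Derivation:
Start: (row=2, col=1)
  [×6]north (north): blocked, stay at (row=2, col=1)
  east (east): blocked, stay at (row=2, col=1)
Final: (row=2, col=1)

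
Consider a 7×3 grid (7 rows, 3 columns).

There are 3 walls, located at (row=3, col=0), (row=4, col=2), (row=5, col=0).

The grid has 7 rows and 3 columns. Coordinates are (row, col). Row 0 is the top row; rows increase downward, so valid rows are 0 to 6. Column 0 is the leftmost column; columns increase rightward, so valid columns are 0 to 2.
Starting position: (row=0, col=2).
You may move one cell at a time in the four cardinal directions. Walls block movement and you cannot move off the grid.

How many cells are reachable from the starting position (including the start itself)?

BFS flood-fill from (row=0, col=2):
  Distance 0: (row=0, col=2)
  Distance 1: (row=0, col=1), (row=1, col=2)
  Distance 2: (row=0, col=0), (row=1, col=1), (row=2, col=2)
  Distance 3: (row=1, col=0), (row=2, col=1), (row=3, col=2)
  Distance 4: (row=2, col=0), (row=3, col=1)
  Distance 5: (row=4, col=1)
  Distance 6: (row=4, col=0), (row=5, col=1)
  Distance 7: (row=5, col=2), (row=6, col=1)
  Distance 8: (row=6, col=0), (row=6, col=2)
Total reachable: 18 (grid has 18 open cells total)

Answer: Reachable cells: 18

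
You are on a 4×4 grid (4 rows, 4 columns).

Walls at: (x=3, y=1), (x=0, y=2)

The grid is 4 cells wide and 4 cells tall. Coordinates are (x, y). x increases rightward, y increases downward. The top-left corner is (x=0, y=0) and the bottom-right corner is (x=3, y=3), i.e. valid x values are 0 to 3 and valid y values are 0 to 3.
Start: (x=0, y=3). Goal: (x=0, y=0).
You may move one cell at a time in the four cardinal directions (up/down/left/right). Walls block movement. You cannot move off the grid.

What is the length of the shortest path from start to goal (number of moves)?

BFS from (x=0, y=3) until reaching (x=0, y=0):
  Distance 0: (x=0, y=3)
  Distance 1: (x=1, y=3)
  Distance 2: (x=1, y=2), (x=2, y=3)
  Distance 3: (x=1, y=1), (x=2, y=2), (x=3, y=3)
  Distance 4: (x=1, y=0), (x=0, y=1), (x=2, y=1), (x=3, y=2)
  Distance 5: (x=0, y=0), (x=2, y=0)  <- goal reached here
One shortest path (5 moves): (x=0, y=3) -> (x=1, y=3) -> (x=1, y=2) -> (x=1, y=1) -> (x=0, y=1) -> (x=0, y=0)

Answer: Shortest path length: 5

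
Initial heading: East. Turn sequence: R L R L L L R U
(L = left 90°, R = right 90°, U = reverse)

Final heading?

Start: East
  R (right (90° clockwise)) -> South
  L (left (90° counter-clockwise)) -> East
  R (right (90° clockwise)) -> South
  L (left (90° counter-clockwise)) -> East
  L (left (90° counter-clockwise)) -> North
  L (left (90° counter-clockwise)) -> West
  R (right (90° clockwise)) -> North
  U (U-turn (180°)) -> South
Final: South

Answer: Final heading: South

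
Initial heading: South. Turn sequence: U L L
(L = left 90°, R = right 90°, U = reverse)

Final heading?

Start: South
  U (U-turn (180°)) -> North
  L (left (90° counter-clockwise)) -> West
  L (left (90° counter-clockwise)) -> South
Final: South

Answer: Final heading: South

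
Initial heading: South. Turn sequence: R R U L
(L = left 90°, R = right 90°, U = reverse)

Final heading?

Answer: Final heading: East

Derivation:
Start: South
  R (right (90° clockwise)) -> West
  R (right (90° clockwise)) -> North
  U (U-turn (180°)) -> South
  L (left (90° counter-clockwise)) -> East
Final: East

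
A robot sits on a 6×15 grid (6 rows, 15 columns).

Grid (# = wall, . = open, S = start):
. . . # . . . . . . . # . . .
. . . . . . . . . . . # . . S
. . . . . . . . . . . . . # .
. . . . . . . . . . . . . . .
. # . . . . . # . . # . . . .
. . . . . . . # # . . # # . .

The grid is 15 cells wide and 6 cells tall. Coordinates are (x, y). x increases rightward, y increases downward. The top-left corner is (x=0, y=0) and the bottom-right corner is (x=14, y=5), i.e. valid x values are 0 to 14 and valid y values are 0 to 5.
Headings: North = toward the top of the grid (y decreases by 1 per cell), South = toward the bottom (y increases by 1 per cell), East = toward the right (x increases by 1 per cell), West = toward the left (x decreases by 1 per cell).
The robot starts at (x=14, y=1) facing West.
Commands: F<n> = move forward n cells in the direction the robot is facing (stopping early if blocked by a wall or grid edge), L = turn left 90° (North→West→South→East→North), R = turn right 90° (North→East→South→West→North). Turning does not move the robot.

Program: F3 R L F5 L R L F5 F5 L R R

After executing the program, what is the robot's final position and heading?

Answer: Final position: (x=12, y=4), facing West

Derivation:
Start: (x=14, y=1), facing West
  F3: move forward 2/3 (blocked), now at (x=12, y=1)
  R: turn right, now facing North
  L: turn left, now facing West
  F5: move forward 0/5 (blocked), now at (x=12, y=1)
  L: turn left, now facing South
  R: turn right, now facing West
  L: turn left, now facing South
  F5: move forward 3/5 (blocked), now at (x=12, y=4)
  F5: move forward 0/5 (blocked), now at (x=12, y=4)
  L: turn left, now facing East
  R: turn right, now facing South
  R: turn right, now facing West
Final: (x=12, y=4), facing West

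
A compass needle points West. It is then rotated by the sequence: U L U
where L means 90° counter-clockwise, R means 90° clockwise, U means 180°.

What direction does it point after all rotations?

Start: West
  U (U-turn (180°)) -> East
  L (left (90° counter-clockwise)) -> North
  U (U-turn (180°)) -> South
Final: South

Answer: Final heading: South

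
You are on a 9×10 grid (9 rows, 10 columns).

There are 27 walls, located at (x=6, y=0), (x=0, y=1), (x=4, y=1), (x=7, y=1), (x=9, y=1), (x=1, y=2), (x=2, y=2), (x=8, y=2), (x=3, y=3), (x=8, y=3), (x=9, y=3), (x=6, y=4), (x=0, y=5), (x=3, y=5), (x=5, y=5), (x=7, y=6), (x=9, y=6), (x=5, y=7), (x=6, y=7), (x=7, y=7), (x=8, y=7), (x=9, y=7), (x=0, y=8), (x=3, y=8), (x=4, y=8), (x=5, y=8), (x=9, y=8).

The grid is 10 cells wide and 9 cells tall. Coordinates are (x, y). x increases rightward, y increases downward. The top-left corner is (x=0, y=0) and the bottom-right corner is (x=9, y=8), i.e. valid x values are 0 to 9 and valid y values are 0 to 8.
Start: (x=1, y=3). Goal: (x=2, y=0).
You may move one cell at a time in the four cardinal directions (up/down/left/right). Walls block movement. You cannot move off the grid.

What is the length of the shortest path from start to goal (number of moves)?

Answer: Shortest path length: 10

Derivation:
BFS from (x=1, y=3) until reaching (x=2, y=0):
  Distance 0: (x=1, y=3)
  Distance 1: (x=0, y=3), (x=2, y=3), (x=1, y=4)
  Distance 2: (x=0, y=2), (x=0, y=4), (x=2, y=4), (x=1, y=5)
  Distance 3: (x=3, y=4), (x=2, y=5), (x=1, y=6)
  Distance 4: (x=4, y=4), (x=0, y=6), (x=2, y=6), (x=1, y=7)
  Distance 5: (x=4, y=3), (x=5, y=4), (x=4, y=5), (x=3, y=6), (x=0, y=7), (x=2, y=7), (x=1, y=8)
  Distance 6: (x=4, y=2), (x=5, y=3), (x=4, y=6), (x=3, y=7), (x=2, y=8)
  Distance 7: (x=3, y=2), (x=5, y=2), (x=6, y=3), (x=5, y=6), (x=4, y=7)
  Distance 8: (x=3, y=1), (x=5, y=1), (x=6, y=2), (x=7, y=3), (x=6, y=6)
  Distance 9: (x=3, y=0), (x=5, y=0), (x=2, y=1), (x=6, y=1), (x=7, y=2), (x=7, y=4), (x=6, y=5)
  Distance 10: (x=2, y=0), (x=4, y=0), (x=1, y=1), (x=8, y=4), (x=7, y=5)  <- goal reached here
One shortest path (10 moves): (x=1, y=3) -> (x=2, y=3) -> (x=2, y=4) -> (x=3, y=4) -> (x=4, y=4) -> (x=4, y=3) -> (x=4, y=2) -> (x=3, y=2) -> (x=3, y=1) -> (x=2, y=1) -> (x=2, y=0)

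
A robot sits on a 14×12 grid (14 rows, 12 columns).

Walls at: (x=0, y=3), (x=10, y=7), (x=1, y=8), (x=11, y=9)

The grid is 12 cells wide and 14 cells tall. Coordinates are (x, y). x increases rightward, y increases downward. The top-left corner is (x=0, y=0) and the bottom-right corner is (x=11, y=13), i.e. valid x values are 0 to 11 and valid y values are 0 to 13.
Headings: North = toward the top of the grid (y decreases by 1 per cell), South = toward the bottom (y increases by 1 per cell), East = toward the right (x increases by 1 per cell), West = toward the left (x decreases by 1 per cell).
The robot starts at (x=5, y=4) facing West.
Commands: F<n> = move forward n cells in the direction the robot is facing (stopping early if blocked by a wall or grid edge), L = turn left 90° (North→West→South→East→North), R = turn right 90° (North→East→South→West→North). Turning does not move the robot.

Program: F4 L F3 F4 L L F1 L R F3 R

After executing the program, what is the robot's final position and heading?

Start: (x=5, y=4), facing West
  F4: move forward 4, now at (x=1, y=4)
  L: turn left, now facing South
  F3: move forward 3, now at (x=1, y=7)
  F4: move forward 0/4 (blocked), now at (x=1, y=7)
  L: turn left, now facing East
  L: turn left, now facing North
  F1: move forward 1, now at (x=1, y=6)
  L: turn left, now facing West
  R: turn right, now facing North
  F3: move forward 3, now at (x=1, y=3)
  R: turn right, now facing East
Final: (x=1, y=3), facing East

Answer: Final position: (x=1, y=3), facing East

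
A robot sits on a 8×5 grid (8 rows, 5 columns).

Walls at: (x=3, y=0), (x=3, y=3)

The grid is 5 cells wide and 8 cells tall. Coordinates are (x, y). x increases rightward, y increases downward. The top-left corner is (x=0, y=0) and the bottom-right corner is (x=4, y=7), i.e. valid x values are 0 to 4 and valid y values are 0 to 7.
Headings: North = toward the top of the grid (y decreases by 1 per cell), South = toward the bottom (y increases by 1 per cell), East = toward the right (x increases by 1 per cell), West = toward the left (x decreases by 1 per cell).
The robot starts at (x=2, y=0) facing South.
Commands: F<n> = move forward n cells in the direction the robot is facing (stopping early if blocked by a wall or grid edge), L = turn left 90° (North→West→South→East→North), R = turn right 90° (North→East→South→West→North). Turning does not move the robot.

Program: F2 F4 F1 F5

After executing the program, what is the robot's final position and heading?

Start: (x=2, y=0), facing South
  F2: move forward 2, now at (x=2, y=2)
  F4: move forward 4, now at (x=2, y=6)
  F1: move forward 1, now at (x=2, y=7)
  F5: move forward 0/5 (blocked), now at (x=2, y=7)
Final: (x=2, y=7), facing South

Answer: Final position: (x=2, y=7), facing South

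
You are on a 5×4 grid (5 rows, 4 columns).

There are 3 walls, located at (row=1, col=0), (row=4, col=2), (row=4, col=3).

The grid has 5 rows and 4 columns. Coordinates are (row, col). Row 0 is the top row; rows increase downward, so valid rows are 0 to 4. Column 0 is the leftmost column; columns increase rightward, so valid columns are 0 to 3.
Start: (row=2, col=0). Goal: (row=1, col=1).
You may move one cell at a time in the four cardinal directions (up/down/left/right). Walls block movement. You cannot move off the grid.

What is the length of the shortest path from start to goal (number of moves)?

Answer: Shortest path length: 2

Derivation:
BFS from (row=2, col=0) until reaching (row=1, col=1):
  Distance 0: (row=2, col=0)
  Distance 1: (row=2, col=1), (row=3, col=0)
  Distance 2: (row=1, col=1), (row=2, col=2), (row=3, col=1), (row=4, col=0)  <- goal reached here
One shortest path (2 moves): (row=2, col=0) -> (row=2, col=1) -> (row=1, col=1)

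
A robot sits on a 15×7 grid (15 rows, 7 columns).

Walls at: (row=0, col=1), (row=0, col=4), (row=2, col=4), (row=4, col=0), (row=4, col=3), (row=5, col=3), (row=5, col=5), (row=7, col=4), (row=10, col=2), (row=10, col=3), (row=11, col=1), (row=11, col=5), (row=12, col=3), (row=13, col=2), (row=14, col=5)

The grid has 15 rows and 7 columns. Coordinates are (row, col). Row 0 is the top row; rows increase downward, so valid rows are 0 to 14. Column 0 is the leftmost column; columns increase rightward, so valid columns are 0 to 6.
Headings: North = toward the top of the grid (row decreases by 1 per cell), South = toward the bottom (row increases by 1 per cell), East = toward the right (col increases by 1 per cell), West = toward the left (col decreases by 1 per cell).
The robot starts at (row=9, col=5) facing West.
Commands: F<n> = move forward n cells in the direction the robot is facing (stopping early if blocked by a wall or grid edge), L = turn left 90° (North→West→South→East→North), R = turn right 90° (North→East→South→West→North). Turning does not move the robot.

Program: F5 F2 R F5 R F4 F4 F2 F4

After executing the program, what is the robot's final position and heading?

Answer: Final position: (row=5, col=2), facing East

Derivation:
Start: (row=9, col=5), facing West
  F5: move forward 5, now at (row=9, col=0)
  F2: move forward 0/2 (blocked), now at (row=9, col=0)
  R: turn right, now facing North
  F5: move forward 4/5 (blocked), now at (row=5, col=0)
  R: turn right, now facing East
  F4: move forward 2/4 (blocked), now at (row=5, col=2)
  F4: move forward 0/4 (blocked), now at (row=5, col=2)
  F2: move forward 0/2 (blocked), now at (row=5, col=2)
  F4: move forward 0/4 (blocked), now at (row=5, col=2)
Final: (row=5, col=2), facing East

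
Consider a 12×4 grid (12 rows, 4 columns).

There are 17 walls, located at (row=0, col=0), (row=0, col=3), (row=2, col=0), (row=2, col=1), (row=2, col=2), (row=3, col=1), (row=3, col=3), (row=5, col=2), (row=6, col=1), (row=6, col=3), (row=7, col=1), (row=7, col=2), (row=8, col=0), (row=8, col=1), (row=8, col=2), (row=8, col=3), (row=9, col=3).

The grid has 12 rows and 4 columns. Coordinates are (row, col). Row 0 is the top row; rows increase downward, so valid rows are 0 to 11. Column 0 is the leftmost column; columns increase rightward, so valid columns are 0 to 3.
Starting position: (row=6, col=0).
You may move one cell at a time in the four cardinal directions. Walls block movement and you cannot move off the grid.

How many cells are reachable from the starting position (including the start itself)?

Answer: Reachable cells: 11

Derivation:
BFS flood-fill from (row=6, col=0):
  Distance 0: (row=6, col=0)
  Distance 1: (row=5, col=0), (row=7, col=0)
  Distance 2: (row=4, col=0), (row=5, col=1)
  Distance 3: (row=3, col=0), (row=4, col=1)
  Distance 4: (row=4, col=2)
  Distance 5: (row=3, col=2), (row=4, col=3)
  Distance 6: (row=5, col=3)
Total reachable: 11 (grid has 31 open cells total)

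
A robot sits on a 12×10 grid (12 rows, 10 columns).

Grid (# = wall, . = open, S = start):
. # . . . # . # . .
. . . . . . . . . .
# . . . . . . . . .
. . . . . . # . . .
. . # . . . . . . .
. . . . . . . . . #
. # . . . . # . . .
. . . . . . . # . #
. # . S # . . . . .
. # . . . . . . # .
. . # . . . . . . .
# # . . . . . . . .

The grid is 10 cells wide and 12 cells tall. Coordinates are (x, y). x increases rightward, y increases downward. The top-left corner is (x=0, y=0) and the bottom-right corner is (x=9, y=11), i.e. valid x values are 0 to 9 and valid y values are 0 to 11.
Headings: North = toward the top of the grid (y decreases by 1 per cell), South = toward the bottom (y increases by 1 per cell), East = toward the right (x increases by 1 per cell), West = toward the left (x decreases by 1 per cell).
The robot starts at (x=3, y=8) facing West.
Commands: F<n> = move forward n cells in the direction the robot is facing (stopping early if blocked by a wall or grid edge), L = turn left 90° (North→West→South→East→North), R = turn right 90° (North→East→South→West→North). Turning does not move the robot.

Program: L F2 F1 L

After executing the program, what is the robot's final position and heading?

Start: (x=3, y=8), facing West
  L: turn left, now facing South
  F2: move forward 2, now at (x=3, y=10)
  F1: move forward 1, now at (x=3, y=11)
  L: turn left, now facing East
Final: (x=3, y=11), facing East

Answer: Final position: (x=3, y=11), facing East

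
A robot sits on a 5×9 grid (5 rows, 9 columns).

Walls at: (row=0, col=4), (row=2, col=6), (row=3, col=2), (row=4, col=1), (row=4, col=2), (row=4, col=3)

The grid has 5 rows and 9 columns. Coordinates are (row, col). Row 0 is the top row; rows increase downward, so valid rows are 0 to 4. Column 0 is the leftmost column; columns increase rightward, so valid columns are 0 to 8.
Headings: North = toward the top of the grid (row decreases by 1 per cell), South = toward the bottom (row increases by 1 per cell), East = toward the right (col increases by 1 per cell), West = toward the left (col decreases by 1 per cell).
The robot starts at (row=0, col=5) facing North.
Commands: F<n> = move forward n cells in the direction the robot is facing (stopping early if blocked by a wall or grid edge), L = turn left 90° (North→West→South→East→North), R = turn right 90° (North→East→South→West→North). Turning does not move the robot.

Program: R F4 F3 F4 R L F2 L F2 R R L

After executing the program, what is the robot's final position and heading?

Answer: Final position: (row=0, col=8), facing East

Derivation:
Start: (row=0, col=5), facing North
  R: turn right, now facing East
  F4: move forward 3/4 (blocked), now at (row=0, col=8)
  F3: move forward 0/3 (blocked), now at (row=0, col=8)
  F4: move forward 0/4 (blocked), now at (row=0, col=8)
  R: turn right, now facing South
  L: turn left, now facing East
  F2: move forward 0/2 (blocked), now at (row=0, col=8)
  L: turn left, now facing North
  F2: move forward 0/2 (blocked), now at (row=0, col=8)
  R: turn right, now facing East
  R: turn right, now facing South
  L: turn left, now facing East
Final: (row=0, col=8), facing East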